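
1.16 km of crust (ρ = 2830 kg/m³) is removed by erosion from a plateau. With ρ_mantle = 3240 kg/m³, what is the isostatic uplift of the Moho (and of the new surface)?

Unloading: uplift u = e ρ_c/ρ_m = 1.16 km × 2830/3240 = 1.01 km.

1.01 km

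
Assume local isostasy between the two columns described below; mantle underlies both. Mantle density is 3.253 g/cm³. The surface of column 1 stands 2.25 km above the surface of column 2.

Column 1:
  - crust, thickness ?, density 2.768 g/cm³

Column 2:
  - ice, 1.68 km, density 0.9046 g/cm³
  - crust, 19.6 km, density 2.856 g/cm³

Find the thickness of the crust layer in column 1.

Take the compensation level at the base of the deeper column (depth z_c below the surface of column 1) and equate Σ ρ_i t_i down to z_c; mantle fills any gap and the z_c terms cancel.
Column 1: x×2.768 + (z_c − 0 − x)×3.253
Column 2: 2.25×0 + 1.68×0.9046 + 19.6×2.856 + (z_c − 2.25 − 21.28)×3.253
The z_c×3.253 term appears on both sides and cancels. Collect the known terms of each column as K = Σ(ρt)_known − 3.253 × (depth of known layers): K_1 = 0 − 3.253×0 = 0; K_2 = 57.497328 − 3.253×(2.25 + 21.28) = −19.045762.
Balance: K_1 − x×(3.253 − 2.768) = K_2, so x = (K_1 − K_2)/(3.253 − 2.768) = 19.0458/0.485 = 39.3 km.

39.3 km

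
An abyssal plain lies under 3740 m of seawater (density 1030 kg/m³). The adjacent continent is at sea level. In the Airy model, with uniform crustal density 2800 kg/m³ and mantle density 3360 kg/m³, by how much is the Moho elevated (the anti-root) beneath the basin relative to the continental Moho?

Isostatic balance requires: replacing crust with seawater at the top is compensated by replacing crust with mantle at the base: d (ρ_c − ρ_w) = a (ρ_m − ρ_c).
a = d (ρ_c − ρ_w)/(ρ_m − ρ_c) = 3740 m × 1770/560 = 11800 m.

11800 m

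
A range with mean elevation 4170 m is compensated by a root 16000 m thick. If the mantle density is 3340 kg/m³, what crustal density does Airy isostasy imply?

ρ_c h = (ρ_m − ρ_c) r → ρ_c (h + r) = ρ_m r → ρ_c = ρ_m r / (h + r).
ρ_c = 3340 × 16000 m / (4170 m + 16000 m) = 2650 kg/m³.

2650 kg/m³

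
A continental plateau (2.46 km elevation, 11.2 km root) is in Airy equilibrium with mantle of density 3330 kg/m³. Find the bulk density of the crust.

ρ_c h = (ρ_m − ρ_c) r → ρ_c (h + r) = ρ_m r → ρ_c = ρ_m r / (h + r).
ρ_c = 3330 × 11.2 km / (2.46 km + 11.2 km) = 2730 kg/m³.

2730 kg/m³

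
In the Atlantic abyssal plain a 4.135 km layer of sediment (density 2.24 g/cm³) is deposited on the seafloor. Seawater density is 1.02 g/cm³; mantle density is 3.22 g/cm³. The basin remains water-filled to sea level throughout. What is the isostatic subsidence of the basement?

2.29 km

Submarine loading: the sediment displaces seawater, and the subsidence is in turn flooded, so s (ρ_m − ρ_w) = t (ρ_sed − ρ_w).
s = 4.135 km × (2.24 − 1.02) / (3.22 − 1.02) = 2.29 km.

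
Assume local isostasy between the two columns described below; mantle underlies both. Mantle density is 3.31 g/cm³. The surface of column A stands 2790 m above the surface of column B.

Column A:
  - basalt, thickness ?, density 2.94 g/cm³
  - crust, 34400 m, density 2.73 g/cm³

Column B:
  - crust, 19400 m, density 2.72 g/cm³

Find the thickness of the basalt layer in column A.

1970 m

Take the compensation level at the base of the deeper column (depth z_c below the surface of column A) and equate Σ ρ_i t_i down to z_c; mantle fills any gap and the z_c terms cancel.
Column A: x×2.94 + 34400×2.73 + (z_c − 34400 − x)×3.31
Column B: 2790×0 + 19400×2.72 + (z_c − 2790 − 19400)×3.31
The z_c×3.31 term appears on both sides and cancels. Collect the known terms of each column as K = Σ(ρt)_known − 3.31 × (depth of known layers): K_A = 93912 − 3.31×34400 = −19952; K_B = 52768 − 3.31×(2790 + 19400) = −20680.9.
Balance: K_A − x×(3.31 − 2.94) = K_B, so x = (K_A − K_B)/(3.31 − 2.94) = 728.9/0.37 = 1970 m.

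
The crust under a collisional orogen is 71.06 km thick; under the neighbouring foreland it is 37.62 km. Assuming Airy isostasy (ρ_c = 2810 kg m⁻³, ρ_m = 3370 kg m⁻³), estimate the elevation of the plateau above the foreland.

Excess crust Δ = 71.06 km − 37.62 km = 33.44 km, split between elevation h and root r with h + r = Δ.
Airy balance ρ_c h = (ρ_m − ρ_c) r gives r = h ρ_c/(ρ_m − ρ_c), so h (1 + ρ_c/(ρ_m − ρ_c)) = Δ, i.e. h = Δ (ρ_m − ρ_c)/ρ_m.
h = 33.44 km × 560/3370 = 5.56 km.

5.56 km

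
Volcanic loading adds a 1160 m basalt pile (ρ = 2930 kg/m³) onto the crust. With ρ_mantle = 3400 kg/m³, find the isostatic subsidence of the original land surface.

Subaerial loading: s = t ρ_load / ρ_m.
s = 1160 m × 2930/3400 = 1000 m.

1000 m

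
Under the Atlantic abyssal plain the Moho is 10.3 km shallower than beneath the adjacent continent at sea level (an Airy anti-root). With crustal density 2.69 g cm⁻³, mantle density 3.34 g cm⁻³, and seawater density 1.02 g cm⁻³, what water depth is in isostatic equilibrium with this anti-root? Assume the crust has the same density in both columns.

Replacing a thickness d of crust by seawater at the top must be balanced by replacing crust with mantle at the base: d (ρ_c − ρ_w) = a (ρ_m − ρ_c).
d = a (ρ_m − ρ_c)/(ρ_c − ρ_w) = 10.3 km × 0.65/1.67 = 4.01 km.

4.01 km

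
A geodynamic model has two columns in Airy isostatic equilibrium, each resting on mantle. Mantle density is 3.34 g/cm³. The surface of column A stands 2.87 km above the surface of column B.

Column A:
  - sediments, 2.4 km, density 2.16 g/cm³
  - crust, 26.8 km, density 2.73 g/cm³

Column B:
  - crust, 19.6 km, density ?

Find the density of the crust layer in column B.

Take the compensation level at the base of the deeper column (depth z_c below the surface of column A) and equate Σ ρ_i t_i down to z_c; mantle fills any gap and the z_c terms cancel.
Column A: 2.4×2.16 + 26.8×2.73 + (z_c − 29.2)×3.34
Column B: 2.87×0 + 19.6×ρ + (z_c − 2.87 − 19.6)×3.34
The z_c×3.34 term appears on both sides and cancels. Collect the known terms of each column as K = Σ(ρt)_known − 3.34 × (depth of known layers): K_A = 78.348 − 3.34×29.2 = −19.18; K_B = 0 − 3.34×(2.87 + 19.6) = −75.0498.
Balance: K_A = K_B + 19.6×ρ, so ρ = (K_A − K_B)/19.6 = 55.8698/19.6 = 2.85 g/cm³.

2.85 g/cm³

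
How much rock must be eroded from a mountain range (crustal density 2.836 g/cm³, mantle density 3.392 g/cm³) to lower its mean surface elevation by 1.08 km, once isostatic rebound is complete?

Net drop Δ = e − u = e − e ρ_c/ρ_m = e (ρ_m − ρ_c)/ρ_m.
e = Δ ρ_m/(ρ_m − ρ_c) = 1.08 km × 3.392/0.556 = 6.59 km.

6.59 km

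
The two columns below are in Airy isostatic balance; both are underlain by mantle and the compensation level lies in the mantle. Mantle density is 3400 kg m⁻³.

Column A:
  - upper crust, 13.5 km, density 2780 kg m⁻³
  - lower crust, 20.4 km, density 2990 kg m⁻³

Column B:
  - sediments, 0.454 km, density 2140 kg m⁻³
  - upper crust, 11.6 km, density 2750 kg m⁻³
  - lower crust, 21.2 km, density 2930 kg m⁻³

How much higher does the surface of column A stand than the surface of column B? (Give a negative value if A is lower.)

−0.395 km

For any compensation level in the mantle, the mantle terms cancel and isostasy reduces to e = (Σt_A − Σt_B) − (Σ(ρt)_A − Σ(ρt)_B) / ρ_m.
Σt_A = 33.9 km; Σt_B = 33.254 km; Σ(ρt)_A = 98526; Σ(ρt)_B = 94987.56 (in km·kg m⁻³).
e = (33.9 − 33.254) − (98526 − 94987.56) / 3400 = −0.395 km.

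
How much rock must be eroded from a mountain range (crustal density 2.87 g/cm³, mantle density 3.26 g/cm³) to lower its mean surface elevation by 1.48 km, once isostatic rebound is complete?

12.4 km

Net drop Δ = e − u = e − e ρ_c/ρ_m = e (ρ_m − ρ_c)/ρ_m.
e = Δ ρ_m/(ρ_m − ρ_c) = 1.48 km × 3.26/0.39 = 12.4 km.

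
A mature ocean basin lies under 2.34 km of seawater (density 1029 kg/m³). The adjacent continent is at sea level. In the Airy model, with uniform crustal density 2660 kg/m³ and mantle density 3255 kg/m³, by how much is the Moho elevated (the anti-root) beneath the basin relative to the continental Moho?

6.41 km

In Airy isostatic equilibrium: replacing crust with seawater at the top is compensated by replacing crust with mantle at the base: d (ρ_c − ρ_w) = a (ρ_m − ρ_c).
a = d (ρ_c − ρ_w)/(ρ_m − ρ_c) = 2.34 km × 1631/595 = 6.41 km.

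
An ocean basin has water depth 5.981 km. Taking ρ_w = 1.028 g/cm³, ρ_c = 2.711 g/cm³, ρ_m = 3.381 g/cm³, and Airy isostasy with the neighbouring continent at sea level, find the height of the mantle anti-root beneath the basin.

15 km

Equating mass per unit area of the two columns: replacing crust with seawater at the top is compensated by replacing crust with mantle at the base: d (ρ_c − ρ_w) = a (ρ_m − ρ_c).
a = d (ρ_c − ρ_w)/(ρ_m − ρ_c) = 5.981 km × 1.683/0.67 = 15 km.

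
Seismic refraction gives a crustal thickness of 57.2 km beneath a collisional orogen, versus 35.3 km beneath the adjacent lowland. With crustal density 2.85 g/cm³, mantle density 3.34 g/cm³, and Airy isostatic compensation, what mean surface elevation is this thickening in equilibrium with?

Excess crust Δ = 57.2 km − 35.3 km = 21.9 km, split between elevation h and root r with h + r = Δ.
Airy balance ρ_c h = (ρ_m − ρ_c) r gives r = h ρ_c/(ρ_m − ρ_c), so h (1 + ρ_c/(ρ_m − ρ_c)) = Δ, i.e. h = Δ (ρ_m − ρ_c)/ρ_m.
h = 21.9 km × 0.49/3.34 = 3.21 km.

3.21 km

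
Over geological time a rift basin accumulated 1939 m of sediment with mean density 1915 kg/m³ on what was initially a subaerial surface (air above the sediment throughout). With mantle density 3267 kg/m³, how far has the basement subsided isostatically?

1140 m

Subaerial load: s = t ρ_sed / ρ_m = 1939 m × 1915/3267 = 1140 m.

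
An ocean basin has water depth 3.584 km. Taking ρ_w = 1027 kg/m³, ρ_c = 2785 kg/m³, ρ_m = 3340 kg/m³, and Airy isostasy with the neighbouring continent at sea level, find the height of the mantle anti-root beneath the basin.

Equating mass per unit area of the two columns: replacing crust with seawater at the top is compensated by replacing crust with mantle at the base: d (ρ_c − ρ_w) = a (ρ_m − ρ_c).
a = d (ρ_c − ρ_w)/(ρ_m − ρ_c) = 3.584 km × 1758/555 = 11.4 km.

11.4 km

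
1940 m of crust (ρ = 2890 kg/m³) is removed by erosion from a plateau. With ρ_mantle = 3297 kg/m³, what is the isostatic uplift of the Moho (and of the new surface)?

Unloading: uplift u = e ρ_c/ρ_m = 1940 m × 2890/3297 = 1700 m.

1700 m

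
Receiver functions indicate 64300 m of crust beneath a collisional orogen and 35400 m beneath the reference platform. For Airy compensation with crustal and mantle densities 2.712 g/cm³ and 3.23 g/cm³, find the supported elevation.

Excess crust Δ = 64300 m − 35400 m = 28900 m, split between elevation h and root r with h + r = Δ.
Airy balance ρ_c h = (ρ_m − ρ_c) r gives r = h ρ_c/(ρ_m − ρ_c), so h (1 + ρ_c/(ρ_m − ρ_c)) = Δ, i.e. h = Δ (ρ_m − ρ_c)/ρ_m.
h = 28900 m × 0.518/3.23 = 4630 m.

4630 m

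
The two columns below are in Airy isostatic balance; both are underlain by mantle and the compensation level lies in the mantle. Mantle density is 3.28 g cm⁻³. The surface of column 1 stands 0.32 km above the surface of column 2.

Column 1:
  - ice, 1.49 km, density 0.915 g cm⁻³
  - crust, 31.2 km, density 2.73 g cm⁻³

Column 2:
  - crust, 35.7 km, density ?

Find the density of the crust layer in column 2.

2.73 g cm⁻³

Take the compensation level at the base of the deeper column (depth z_c below the surface of column 1) and equate Σ ρ_i t_i down to z_c; mantle fills any gap and the z_c terms cancel.
Column 1: 1.49×0.915 + 31.2×2.73 + (z_c − 32.69)×3.28
Column 2: 0.32×0 + 35.7×ρ + (z_c − 0.32 − 35.7)×3.28
The z_c×3.28 term appears on both sides and cancels. Collect the known terms of each column as K = Σ(ρt)_known − 3.28 × (depth of known layers): K_1 = 86.53935 − 3.28×32.69 = −20.68385; K_2 = 0 − 3.28×(0.32 + 35.7) = −118.1456.
Balance: K_1 = K_2 + 35.7×ρ, so ρ = (K_1 − K_2)/35.7 = 97.4617/35.7 = 2.73 g cm⁻³.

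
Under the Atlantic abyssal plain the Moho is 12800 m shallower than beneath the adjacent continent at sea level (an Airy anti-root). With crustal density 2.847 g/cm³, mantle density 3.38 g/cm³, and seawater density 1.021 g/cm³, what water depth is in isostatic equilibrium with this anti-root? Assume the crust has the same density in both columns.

Replacing a thickness d of crust by seawater at the top must be balanced by replacing crust with mantle at the base: d (ρ_c − ρ_w) = a (ρ_m − ρ_c).
d = a (ρ_m − ρ_c)/(ρ_c − ρ_w) = 12800 m × 0.533/1.826 = 3740 m.

3740 m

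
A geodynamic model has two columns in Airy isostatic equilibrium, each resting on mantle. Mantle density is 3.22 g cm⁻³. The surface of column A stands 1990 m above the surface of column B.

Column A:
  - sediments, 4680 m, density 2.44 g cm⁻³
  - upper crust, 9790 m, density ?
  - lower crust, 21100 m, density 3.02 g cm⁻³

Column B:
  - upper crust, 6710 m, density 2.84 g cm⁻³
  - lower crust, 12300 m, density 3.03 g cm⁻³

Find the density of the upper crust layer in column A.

Take the compensation level at the base of the deeper column (depth z_c below the surface of column A) and equate Σ ρ_i t_i down to z_c; mantle fills any gap and the z_c terms cancel.
Column A: 4680×2.44 + 9790×ρ + 21100×3.02 + (z_c − 35570)×3.22
Column B: 1990×0 + 6710×2.84 + 12300×3.03 + (z_c − 1990 − 19010)×3.22
The z_c×3.22 term appears on both sides and cancels. Collect the known terms of each column as K = Σ(ρt)_known − 3.22 × (depth of known layers): K_A = 75141.2 − 3.22×35570 = −39394.2; K_B = 56325.4 − 3.22×(1990 + 19010) = −11294.6.
Balance: K_A + 9790×ρ = K_B, so ρ = (K_B − K_A)/9790 = 28099.6/9790 = 2.87 g cm⁻³.

2.87 g cm⁻³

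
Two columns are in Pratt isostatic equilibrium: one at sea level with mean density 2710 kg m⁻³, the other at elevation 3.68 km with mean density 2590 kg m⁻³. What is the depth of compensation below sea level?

79.4 km

ρ_ref D = ρ (D + h) → D (ρ_ref − ρ) = ρ h.
D = ρ h/(ρ_ref − ρ) = 2590 × 3.68 km/(2710 − 2590) = 79.4 km.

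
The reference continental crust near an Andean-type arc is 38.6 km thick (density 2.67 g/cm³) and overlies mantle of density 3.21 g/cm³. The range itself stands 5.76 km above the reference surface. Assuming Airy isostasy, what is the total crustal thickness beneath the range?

72.8 km

Root depth r = h ρ_c / (ρ_m − ρ_c) = 5.76 km × 2.67 / 0.54 = 28.48 km.
Total thickness = T + h + r = 38.6 km + 5.76 km + 28.48 km = 72.8 km.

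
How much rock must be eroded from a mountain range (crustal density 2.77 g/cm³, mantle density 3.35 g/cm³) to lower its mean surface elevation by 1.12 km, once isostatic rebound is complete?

Net drop Δ = e − u = e − e ρ_c/ρ_m = e (ρ_m − ρ_c)/ρ_m.
e = Δ ρ_m/(ρ_m − ρ_c) = 1.12 km × 3.35/0.58 = 6.47 km.

6.47 km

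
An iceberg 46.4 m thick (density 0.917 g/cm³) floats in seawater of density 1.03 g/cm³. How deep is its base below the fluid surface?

41.3 m

Draft d = t ρ_obj/ρ_fluid = 46.4 m × 0.917/1.03 = 41.3 m.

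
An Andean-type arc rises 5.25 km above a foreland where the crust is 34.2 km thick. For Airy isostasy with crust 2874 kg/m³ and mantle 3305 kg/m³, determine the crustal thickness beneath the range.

74.5 km

Root depth r = h ρ_c / (ρ_m − ρ_c) = 5.25 km × 2874 / 431 = 35.01 km.
Total thickness = T + h + r = 34.2 km + 5.25 km + 35.01 km = 74.5 km.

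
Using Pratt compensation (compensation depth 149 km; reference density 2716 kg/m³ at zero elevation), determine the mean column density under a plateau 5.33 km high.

Pratt balance: ρ_ref D = ρ (D + h).
ρ = ρ_ref D/(D + h) = 2716 × 149 km/(149 km + 5.33 km) = 2620 kg/m³.

2620 kg/m³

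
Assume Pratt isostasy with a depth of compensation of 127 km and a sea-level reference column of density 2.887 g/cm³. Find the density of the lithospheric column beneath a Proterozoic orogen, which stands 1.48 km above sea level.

2.85 g/cm³

Pratt balance: ρ_ref D = ρ (D + h).
ρ = ρ_ref D/(D + h) = 2.887 × 127 km/(127 km + 1.48 km) = 2.85 g/cm³.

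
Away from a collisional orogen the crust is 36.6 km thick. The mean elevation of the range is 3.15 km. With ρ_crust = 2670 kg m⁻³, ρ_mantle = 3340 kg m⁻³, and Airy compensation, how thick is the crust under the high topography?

52.3 km

Root depth r = h ρ_c / (ρ_m − ρ_c) = 3.15 km × 2670 / 670 = 12.55 km.
Total thickness = T + h + r = 36.6 km + 3.15 km + 12.55 km = 52.3 km.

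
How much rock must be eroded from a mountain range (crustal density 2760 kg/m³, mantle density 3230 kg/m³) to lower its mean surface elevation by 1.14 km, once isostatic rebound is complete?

Net drop Δ = e − u = e − e ρ_c/ρ_m = e (ρ_m − ρ_c)/ρ_m.
e = Δ ρ_m/(ρ_m − ρ_c) = 1.14 km × 3230/470 = 7.83 km.

7.83 km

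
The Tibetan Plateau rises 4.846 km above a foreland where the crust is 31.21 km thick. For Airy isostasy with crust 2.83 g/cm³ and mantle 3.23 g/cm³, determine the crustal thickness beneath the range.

70.3 km

Root depth r = h ρ_c / (ρ_m − ρ_c) = 4.846 km × 2.83 / 0.4 = 34.29 km.
Total thickness = T + h + r = 31.21 km + 4.846 km + 34.29 km = 70.3 km.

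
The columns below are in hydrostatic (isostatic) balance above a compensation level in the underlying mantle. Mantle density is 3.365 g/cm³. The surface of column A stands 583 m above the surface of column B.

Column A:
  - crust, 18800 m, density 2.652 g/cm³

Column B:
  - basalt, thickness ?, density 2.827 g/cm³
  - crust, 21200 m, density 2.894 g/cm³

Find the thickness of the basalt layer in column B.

Take the compensation level at the base of the deeper column (depth z_c below the surface of column A) and equate Σ ρ_i t_i down to z_c; mantle fills any gap and the z_c terms cancel.
Column A: 18800×2.652 + (z_c − 18800)×3.365
Column B: 583×0 + x×2.827 + 21200×2.894 + (z_c − 583 − 21200 − x)×3.365
The z_c×3.365 term appears on both sides and cancels. Collect the known terms of each column as K = Σ(ρt)_known − 3.365 × (depth of known layers): K_A = 49857.6 − 3.365×18800 = −13404.4; K_B = 61352.8 − 3.365×(583 + 21200) = −11946.995.
Balance: K_A = K_B − x×(3.365 − 2.827), so x = (K_B − K_A)/(3.365 − 2.827) = 1457.4/0.538 = 2710 m.

2710 m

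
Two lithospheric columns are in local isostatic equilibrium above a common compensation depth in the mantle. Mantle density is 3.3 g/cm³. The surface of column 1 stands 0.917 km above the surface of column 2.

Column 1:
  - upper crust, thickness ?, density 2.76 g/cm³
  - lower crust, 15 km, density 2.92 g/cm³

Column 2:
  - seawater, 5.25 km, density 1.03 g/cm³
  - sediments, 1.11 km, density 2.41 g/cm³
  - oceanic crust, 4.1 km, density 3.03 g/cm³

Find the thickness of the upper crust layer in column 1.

21 km

Take the compensation level at the base of the deeper column (depth z_c below the surface of column 1) and equate Σ ρ_i t_i down to z_c; mantle fills any gap and the z_c terms cancel.
Column 1: x×2.76 + 15×2.92 + (z_c − 15 − x)×3.3
Column 2: 0.917×0 + 5.25×1.03 + 1.11×2.41 + 4.1×3.03 + (z_c − 0.917 − 10.46)×3.3
The z_c×3.3 term appears on both sides and cancels. Collect the known terms of each column as K = Σ(ρt)_known − 3.3 × (depth of known layers): K_1 = 43.8 − 3.3×15 = −5.7; K_2 = 20.5056 − 3.3×(0.917 + 10.46) = −17.0385.
Balance: K_1 − x×(3.3 − 2.76) = K_2, so x = (K_1 − K_2)/(3.3 − 2.76) = 11.3385/0.54 = 21 km.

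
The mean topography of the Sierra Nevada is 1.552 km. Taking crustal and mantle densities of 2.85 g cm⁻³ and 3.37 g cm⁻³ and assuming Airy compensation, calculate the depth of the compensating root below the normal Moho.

Equating mass per unit area of the two columns: the weight of the topography is balanced by the buoyancy of the root, ρ_c h = (ρ_m − ρ_c) r.
r = h · ρ_c / (ρ_m − ρ_c) = 1.552 km × 2.85 / (3.37 − 2.85) = 8.51 km.

8.51 km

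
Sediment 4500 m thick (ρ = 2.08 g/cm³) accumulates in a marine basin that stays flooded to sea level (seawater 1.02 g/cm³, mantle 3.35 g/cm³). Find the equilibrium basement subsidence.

2050 m

Submarine loading: the sediment displaces seawater, and the subsidence is in turn flooded, so s (ρ_m − ρ_w) = t (ρ_sed − ρ_w).
s = 4500 m × (2.08 − 1.02) / (3.35 − 1.02) = 2050 m.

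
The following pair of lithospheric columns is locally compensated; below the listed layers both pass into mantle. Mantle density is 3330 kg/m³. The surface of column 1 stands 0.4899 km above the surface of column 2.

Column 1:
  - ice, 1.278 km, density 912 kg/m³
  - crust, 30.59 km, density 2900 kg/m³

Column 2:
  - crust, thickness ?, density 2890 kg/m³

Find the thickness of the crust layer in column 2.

33.2 km

Take the compensation level at the base of the deeper column (depth z_c below the surface of column 1) and equate Σ ρ_i t_i down to z_c; mantle fills any gap and the z_c terms cancel.
Column 1: 1.278×912 + 30.59×2900 + (z_c − 31.868)×3330
Column 2: 0.4899×0 + x×2890 + (z_c − 0.4899 − 0 − x)×3330
The z_c×3330 term appears on both sides and cancels. Collect the known terms of each column as K = Σ(ρt)_known − 3330 × (depth of known layers): K_1 = 89876.536 − 3330×31.868 = −16243.904; K_2 = 0 − 3330×(0.4899 + 0) = −1631.367.
Balance: K_1 = K_2 − x×(3330 − 2890), so x = (K_2 − K_1)/(3330 − 2890) = 14612.5/440 = 33.2 km.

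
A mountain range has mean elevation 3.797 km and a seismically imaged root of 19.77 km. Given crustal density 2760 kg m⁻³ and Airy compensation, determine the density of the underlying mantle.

Airy balance: ρ_c h = (ρ_m − ρ_c) r → ρ_m = ρ_c (1 + h/r).
ρ_m = 2760 × (1 + 3.797 km/19.77 km) = 3290 kg m⁻³.

3290 kg m⁻³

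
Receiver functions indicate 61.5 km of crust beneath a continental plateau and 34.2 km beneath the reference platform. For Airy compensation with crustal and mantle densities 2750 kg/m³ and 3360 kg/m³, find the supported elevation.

4.96 km

Excess crust Δ = 61.5 km − 34.2 km = 27.3 km, split between elevation h and root r with h + r = Δ.
Airy balance ρ_c h = (ρ_m − ρ_c) r gives r = h ρ_c/(ρ_m − ρ_c), so h (1 + ρ_c/(ρ_m − ρ_c)) = Δ, i.e. h = Δ (ρ_m − ρ_c)/ρ_m.
h = 27.3 km × 610/3360 = 4.96 km.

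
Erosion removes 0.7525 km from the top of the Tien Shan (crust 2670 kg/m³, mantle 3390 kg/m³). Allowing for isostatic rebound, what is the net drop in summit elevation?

0.16 km

Rebound u = e ρ_c/ρ_m = 0.7525 km × 2670/3390 = 0.5927 km.
Net surface drop = e − u = 0.7525 km − 0.5927 km = e (ρ_m − ρ_c)/ρ_m = 0.16 km.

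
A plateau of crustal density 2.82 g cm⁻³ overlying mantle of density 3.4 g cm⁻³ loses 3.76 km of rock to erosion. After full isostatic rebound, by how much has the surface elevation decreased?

0.641 km

Rebound u = e ρ_c/ρ_m = 3.76 km × 2.82/3.4 = 3.119 km.
Net surface drop = e − u = 3.76 km − 3.119 km = e (ρ_m − ρ_c)/ρ_m = 0.641 km.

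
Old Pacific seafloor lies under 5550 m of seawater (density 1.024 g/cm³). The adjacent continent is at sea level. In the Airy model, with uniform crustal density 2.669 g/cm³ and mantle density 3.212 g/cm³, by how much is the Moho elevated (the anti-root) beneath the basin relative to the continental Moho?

Equating mass per unit area of the two columns: replacing crust with seawater at the top is compensated by replacing crust with mantle at the base: d (ρ_c − ρ_w) = a (ρ_m − ρ_c).
a = d (ρ_c − ρ_w)/(ρ_m − ρ_c) = 5550 m × 1.645/0.543 = 16800 m.

16800 m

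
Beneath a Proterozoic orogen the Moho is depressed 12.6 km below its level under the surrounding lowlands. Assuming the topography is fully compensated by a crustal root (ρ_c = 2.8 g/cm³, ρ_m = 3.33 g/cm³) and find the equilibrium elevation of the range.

2.38 km

Balancing pressure at the compensation depth: ρ_c h = (ρ_m − ρ_c) r.
h = r (ρ_m − ρ_c) / ρ_c = 12.6 km × (3.33 − 2.8) / 2.8 = 2.38 km.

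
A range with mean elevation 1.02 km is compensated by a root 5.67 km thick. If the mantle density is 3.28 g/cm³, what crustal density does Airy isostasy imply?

2.78 g/cm³

ρ_c h = (ρ_m − ρ_c) r → ρ_c (h + r) = ρ_m r → ρ_c = ρ_m r / (h + r).
ρ_c = 3.28 × 5.67 km / (1.02 km + 5.67 km) = 2.78 g/cm³.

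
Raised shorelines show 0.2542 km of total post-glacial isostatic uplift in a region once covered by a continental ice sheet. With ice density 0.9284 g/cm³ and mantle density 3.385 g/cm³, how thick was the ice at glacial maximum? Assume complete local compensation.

0.927 km

u = t ρ_ice/ρ_m → t = u ρ_m/ρ_ice = 0.2542 km × 3.385/0.9284 = 0.927 km.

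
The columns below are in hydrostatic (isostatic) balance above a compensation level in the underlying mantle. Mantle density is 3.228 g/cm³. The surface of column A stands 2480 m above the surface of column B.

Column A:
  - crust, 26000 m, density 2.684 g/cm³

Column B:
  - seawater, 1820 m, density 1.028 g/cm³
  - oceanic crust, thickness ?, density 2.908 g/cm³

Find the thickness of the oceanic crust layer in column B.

Take the compensation level at the base of the deeper column (depth z_c below the surface of column A) and equate Σ ρ_i t_i down to z_c; mantle fills any gap and the z_c terms cancel.
Column A: 26000×2.684 + (z_c − 26000)×3.228
Column B: 2480×0 + 1820×1.028 + x×2.908 + (z_c − 2480 − 1820 − x)×3.228
The z_c×3.228 term appears on both sides and cancels. Collect the known terms of each column as K = Σ(ρt)_known − 3.228 × (depth of known layers): K_A = 69784 − 3.228×26000 = −14144; K_B = 1870.96 − 3.228×(2480 + 1820) = −12009.44.
Balance: K_A = K_B − x×(3.228 − 2.908), so x = (K_B − K_A)/(3.228 − 2.908) = 2134.56/0.32 = 6670 m.

6670 m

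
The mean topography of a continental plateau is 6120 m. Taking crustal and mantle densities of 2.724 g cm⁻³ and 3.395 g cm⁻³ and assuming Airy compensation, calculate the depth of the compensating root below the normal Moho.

24800 m

Equating mass per unit area of the two columns: the weight of the topography is balanced by the buoyancy of the root, ρ_c h = (ρ_m − ρ_c) r.
r = h · ρ_c / (ρ_m − ρ_c) = 6120 m × 2.724 / (3.395 − 2.724) = 24800 m.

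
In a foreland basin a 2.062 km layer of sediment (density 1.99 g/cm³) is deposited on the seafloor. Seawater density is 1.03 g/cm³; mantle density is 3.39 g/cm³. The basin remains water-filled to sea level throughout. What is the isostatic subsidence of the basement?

0.839 km

Submarine loading: the sediment displaces seawater, and the subsidence is in turn flooded, so s (ρ_m − ρ_w) = t (ρ_sed − ρ_w).
s = 2.062 km × (1.99 − 1.03) / (3.39 − 1.03) = 0.839 km.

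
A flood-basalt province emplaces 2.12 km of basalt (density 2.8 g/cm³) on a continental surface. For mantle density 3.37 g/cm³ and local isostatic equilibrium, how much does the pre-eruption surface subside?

Subaerial loading: s = t ρ_load / ρ_m.
s = 2.12 km × 2.8/3.37 = 1.76 km.

1.76 km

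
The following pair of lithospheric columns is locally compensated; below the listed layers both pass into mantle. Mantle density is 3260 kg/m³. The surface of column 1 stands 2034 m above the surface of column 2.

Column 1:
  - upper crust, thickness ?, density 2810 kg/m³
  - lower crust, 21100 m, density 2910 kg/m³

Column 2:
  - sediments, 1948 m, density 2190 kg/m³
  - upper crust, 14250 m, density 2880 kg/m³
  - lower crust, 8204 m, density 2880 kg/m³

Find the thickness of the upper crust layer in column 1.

Take the compensation level at the base of the deeper column (depth z_c below the surface of column 1) and equate Σ ρ_i t_i down to z_c; mantle fills any gap and the z_c terms cancel.
Column 1: x×2810 + 21100×2910 + (z_c − 21100 − x)×3260
Column 2: 2034×0 + 1948×2190 + 14250×2880 + 8204×2880 + (z_c − 2034 − 24402)×3260
The z_c×3260 term appears on both sides and cancels. Collect the known terms of each column as K = Σ(ρt)_known − 3260 × (depth of known layers): K_1 = 61401000 − 3260×21100 = −7385000; K_2 = 68933640 − 3260×(2034 + 24402) = −17247720.
Balance: K_1 − x×(3260 − 2810) = K_2, so x = (K_1 − K_2)/(3260 − 2810) = 9862720/450 = 21900 m.

21900 m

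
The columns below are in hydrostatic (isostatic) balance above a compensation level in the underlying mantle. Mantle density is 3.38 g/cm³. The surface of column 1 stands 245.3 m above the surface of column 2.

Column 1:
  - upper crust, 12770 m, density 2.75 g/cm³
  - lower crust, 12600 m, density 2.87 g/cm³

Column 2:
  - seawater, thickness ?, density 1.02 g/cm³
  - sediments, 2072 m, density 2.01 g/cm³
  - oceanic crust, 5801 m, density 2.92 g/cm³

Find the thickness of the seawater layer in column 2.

3450 m

Take the compensation level at the base of the deeper column (depth z_c below the surface of column 1) and equate Σ ρ_i t_i down to z_c; mantle fills any gap and the z_c terms cancel.
Column 1: 12770×2.75 + 12600×2.87 + (z_c − 25370)×3.38
Column 2: 245.3×0 + x×1.02 + 2072×2.01 + 5801×2.92 + (z_c − 245.3 − 7873 − x)×3.38
The z_c×3.38 term appears on both sides and cancels. Collect the known terms of each column as K = Σ(ρt)_known − 3.38 × (depth of known layers): K_1 = 71279.5 − 3.38×25370 = −14471.1; K_2 = 21103.64 − 3.38×(245.3 + 7873) = −6336.214.
Balance: K_1 = K_2 − x×(3.38 − 1.02), so x = (K_2 − K_1)/(3.38 − 1.02) = 8134.89/2.36 = 3450 m.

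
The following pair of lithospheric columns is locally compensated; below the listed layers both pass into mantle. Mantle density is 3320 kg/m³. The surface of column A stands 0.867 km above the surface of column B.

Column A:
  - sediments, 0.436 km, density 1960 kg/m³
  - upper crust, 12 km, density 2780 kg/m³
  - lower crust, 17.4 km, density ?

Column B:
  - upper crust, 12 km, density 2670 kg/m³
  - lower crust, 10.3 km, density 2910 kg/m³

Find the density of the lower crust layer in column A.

Take the compensation level at the base of the deeper column (depth z_c below the surface of column A) and equate Σ ρ_i t_i down to z_c; mantle fills any gap and the z_c terms cancel.
Column A: 0.436×1960 + 12×2780 + 17.4×ρ + (z_c − 29.836)×3320
Column B: 0.867×0 + 12×2670 + 10.3×2910 + (z_c − 0.867 − 22.3)×3320
The z_c×3320 term appears on both sides and cancels. Collect the known terms of each column as K = Σ(ρt)_known − 3320 × (depth of known layers): K_A = 34214.56 − 3320×29.836 = −64840.96; K_B = 62013 − 3320×(0.867 + 22.3) = −14901.44.
Balance: K_A + 17.4×ρ = K_B, so ρ = (K_B − K_A)/17.4 = 49939.5/17.4 = 2870 kg/m³.

2870 kg/m³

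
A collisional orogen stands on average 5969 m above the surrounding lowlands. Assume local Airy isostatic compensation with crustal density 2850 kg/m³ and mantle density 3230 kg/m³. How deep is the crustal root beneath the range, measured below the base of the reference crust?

For local isostatic compensation: the weight of the topography is balanced by the buoyancy of the root, ρ_c h = (ρ_m − ρ_c) r.
r = h · ρ_c / (ρ_m − ρ_c) = 5969 m × 2850 / (3230 − 2850) = 44800 m.

44800 m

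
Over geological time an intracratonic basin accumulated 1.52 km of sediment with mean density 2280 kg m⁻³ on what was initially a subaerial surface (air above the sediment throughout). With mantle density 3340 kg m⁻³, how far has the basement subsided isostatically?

1.04 km

Subaerial load: s = t ρ_sed / ρ_m = 1.52 km × 2280/3340 = 1.04 km.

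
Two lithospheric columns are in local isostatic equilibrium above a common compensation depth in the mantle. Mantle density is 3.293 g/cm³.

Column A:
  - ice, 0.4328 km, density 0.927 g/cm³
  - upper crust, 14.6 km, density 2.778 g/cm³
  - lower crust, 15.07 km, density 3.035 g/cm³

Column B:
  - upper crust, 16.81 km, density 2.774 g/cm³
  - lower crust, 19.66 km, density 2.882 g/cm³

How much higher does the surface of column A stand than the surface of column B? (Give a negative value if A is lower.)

For any compensation level in the mantle, the mantle terms cancel and isostasy reduces to e = (Σt_A − Σt_B) − (Σ(ρt)_A − Σ(ρt)_B) / ρ_m.
Σt_A = 30.1028 km; Σt_B = 36.47 km; Σ(ρt)_A = 86.6974556; Σ(ρt)_B = 103.29106 (in km·g/cm³).
e = (30.1028 − 36.47) − (86.6974556 − 103.29106) / 3.293 = −1.33 km.

−1.33 km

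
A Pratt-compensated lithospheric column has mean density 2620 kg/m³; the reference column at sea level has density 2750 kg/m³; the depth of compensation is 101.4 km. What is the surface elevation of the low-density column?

5.03 km

ρ_ref D = ρ (D + h) → h = D (ρ_ref − ρ)/ρ.
h = 101.4 km × (2750 − 2620)/2620 = 5.03 km.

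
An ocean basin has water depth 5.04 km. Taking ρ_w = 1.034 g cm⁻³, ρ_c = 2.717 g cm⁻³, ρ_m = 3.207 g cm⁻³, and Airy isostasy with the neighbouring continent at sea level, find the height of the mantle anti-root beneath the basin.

17.3 km

For local isostatic compensation: replacing crust with seawater at the top is compensated by replacing crust with mantle at the base: d (ρ_c − ρ_w) = a (ρ_m − ρ_c).
a = d (ρ_c − ρ_w)/(ρ_m − ρ_c) = 5.04 km × 1.683/0.49 = 17.3 km.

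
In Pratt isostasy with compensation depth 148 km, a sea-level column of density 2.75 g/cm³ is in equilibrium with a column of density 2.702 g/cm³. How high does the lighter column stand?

ρ_ref D = ρ (D + h) → h = D (ρ_ref − ρ)/ρ.
h = 148 km × (2.75 − 2.702)/2.702 = 2.63 km.

2.63 km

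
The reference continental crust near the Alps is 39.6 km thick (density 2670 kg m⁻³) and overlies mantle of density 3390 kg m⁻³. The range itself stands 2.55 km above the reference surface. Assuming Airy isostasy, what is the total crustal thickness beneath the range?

51.6 km

Root depth r = h ρ_c / (ρ_m − ρ_c) = 2.55 km × 2670 / 720 = 9.456 km.
Total thickness = T + h + r = 39.6 km + 2.55 km + 9.456 km = 51.6 km.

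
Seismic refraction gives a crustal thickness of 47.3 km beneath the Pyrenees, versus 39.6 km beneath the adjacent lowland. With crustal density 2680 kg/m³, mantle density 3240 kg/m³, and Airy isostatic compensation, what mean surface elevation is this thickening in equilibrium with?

Excess crust Δ = 47.3 km − 39.6 km = 7.7 km, split between elevation h and root r with h + r = Δ.
Airy balance ρ_c h = (ρ_m − ρ_c) r gives r = h ρ_c/(ρ_m − ρ_c), so h (1 + ρ_c/(ρ_m − ρ_c)) = Δ, i.e. h = Δ (ρ_m − ρ_c)/ρ_m.
h = 7.7 km × 560/3240 = 1.33 km.

1.33 km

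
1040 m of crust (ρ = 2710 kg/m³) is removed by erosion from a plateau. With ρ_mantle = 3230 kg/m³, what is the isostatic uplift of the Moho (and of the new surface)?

Unloading: uplift u = e ρ_c/ρ_m = 1040 m × 2710/3230 = 873 m.

873 m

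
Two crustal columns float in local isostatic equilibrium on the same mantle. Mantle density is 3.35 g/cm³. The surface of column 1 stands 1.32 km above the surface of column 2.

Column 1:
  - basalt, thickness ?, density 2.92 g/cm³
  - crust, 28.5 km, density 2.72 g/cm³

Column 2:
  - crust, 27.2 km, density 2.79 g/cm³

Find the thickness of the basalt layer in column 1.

3.95 km

Take the compensation level at the base of the deeper column (depth z_c below the surface of column 1) and equate Σ ρ_i t_i down to z_c; mantle fills any gap and the z_c terms cancel.
Column 1: x×2.92 + 28.5×2.72 + (z_c − 28.5 − x)×3.35
Column 2: 1.32×0 + 27.2×2.79 + (z_c − 1.32 − 27.2)×3.35
The z_c×3.35 term appears on both sides and cancels. Collect the known terms of each column as K = Σ(ρt)_known − 3.35 × (depth of known layers): K_1 = 77.52 − 3.35×28.5 = −17.955; K_2 = 75.888 − 3.35×(1.32 + 27.2) = −19.654.
Balance: K_1 − x×(3.35 − 2.92) = K_2, so x = (K_1 − K_2)/(3.35 − 2.92) = 1.699/0.43 = 3.95 km.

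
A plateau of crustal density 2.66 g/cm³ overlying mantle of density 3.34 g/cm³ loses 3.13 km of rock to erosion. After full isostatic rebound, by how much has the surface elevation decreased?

Rebound u = e ρ_c/ρ_m = 3.13 km × 2.66/3.34 = 2.493 km.
Net surface drop = e − u = 3.13 km − 2.493 km = e (ρ_m − ρ_c)/ρ_m = 0.637 km.

0.637 km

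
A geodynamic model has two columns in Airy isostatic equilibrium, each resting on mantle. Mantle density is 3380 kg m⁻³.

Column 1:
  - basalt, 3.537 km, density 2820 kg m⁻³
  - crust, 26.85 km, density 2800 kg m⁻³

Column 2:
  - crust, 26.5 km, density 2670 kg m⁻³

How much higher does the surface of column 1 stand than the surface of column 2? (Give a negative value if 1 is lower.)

−0.373 km

For any compensation level in the mantle, the mantle terms cancel and isostasy reduces to e = (Σt_1 − Σt_2) − (Σ(ρt)_1 − Σ(ρt)_2) / ρ_m.
Σt_1 = 30.387 km; Σt_2 = 26.5 km; Σ(ρt)_1 = 85154.34; Σ(ρt)_2 = 70755 (in km·kg m⁻³).
e = (30.387 − 26.5) − (85154.34 − 70755) / 3380 = −0.373 km.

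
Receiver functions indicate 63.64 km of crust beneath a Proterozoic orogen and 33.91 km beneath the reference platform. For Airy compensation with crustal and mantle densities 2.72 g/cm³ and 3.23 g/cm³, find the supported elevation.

4.69 km

Excess crust Δ = 63.64 km − 33.91 km = 29.73 km, split between elevation h and root r with h + r = Δ.
Airy balance ρ_c h = (ρ_m − ρ_c) r gives r = h ρ_c/(ρ_m − ρ_c), so h (1 + ρ_c/(ρ_m − ρ_c)) = Δ, i.e. h = Δ (ρ_m − ρ_c)/ρ_m.
h = 29.73 km × 0.51/3.23 = 4.69 km.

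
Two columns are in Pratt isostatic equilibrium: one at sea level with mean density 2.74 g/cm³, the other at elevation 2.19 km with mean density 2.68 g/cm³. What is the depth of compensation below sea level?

97.8 km

ρ_ref D = ρ (D + h) → D (ρ_ref − ρ) = ρ h.
D = ρ h/(ρ_ref − ρ) = 2.68 × 2.19 km/(2.74 − 2.68) = 97.8 km.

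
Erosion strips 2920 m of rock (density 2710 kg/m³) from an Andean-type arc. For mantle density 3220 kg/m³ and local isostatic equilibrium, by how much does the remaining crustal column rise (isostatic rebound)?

Unloading: uplift u = e ρ_c/ρ_m = 2920 m × 2710/3220 = 2460 m.

2460 m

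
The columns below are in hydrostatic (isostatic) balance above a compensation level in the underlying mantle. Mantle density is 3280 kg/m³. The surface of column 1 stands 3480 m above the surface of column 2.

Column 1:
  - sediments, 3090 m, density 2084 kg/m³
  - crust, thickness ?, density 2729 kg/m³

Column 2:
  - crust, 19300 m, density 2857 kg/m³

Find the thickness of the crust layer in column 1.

28800 m

Take the compensation level at the base of the deeper column (depth z_c below the surface of column 1) and equate Σ ρ_i t_i down to z_c; mantle fills any gap and the z_c terms cancel.
Column 1: 3090×2084 + x×2729 + (z_c − 3090 − x)×3280
Column 2: 3480×0 + 19300×2857 + (z_c − 3480 − 19300)×3280
The z_c×3280 term appears on both sides and cancels. Collect the known terms of each column as K = Σ(ρt)_known − 3280 × (depth of known layers): K_1 = 6439560 − 3280×3090 = −3695640; K_2 = 55140100 − 3280×(3480 + 19300) = −19578300.
Balance: K_1 − x×(3280 − 2729) = K_2, so x = (K_1 − K_2)/(3280 − 2729) = 15882700/551 = 28800 m.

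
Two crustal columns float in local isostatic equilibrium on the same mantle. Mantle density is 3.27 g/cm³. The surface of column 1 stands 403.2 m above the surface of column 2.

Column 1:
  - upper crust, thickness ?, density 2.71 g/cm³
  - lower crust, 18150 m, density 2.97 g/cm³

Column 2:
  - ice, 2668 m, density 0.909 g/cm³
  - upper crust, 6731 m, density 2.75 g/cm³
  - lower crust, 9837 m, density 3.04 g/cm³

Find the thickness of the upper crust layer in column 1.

Take the compensation level at the base of the deeper column (depth z_c below the surface of column 1) and equate Σ ρ_i t_i down to z_c; mantle fills any gap and the z_c terms cancel.
Column 1: x×2.71 + 18150×2.97 + (z_c − 18150 − x)×3.27
Column 2: 403.2×0 + 2668×0.909 + 6731×2.75 + 9837×3.04 + (z_c − 403.2 − 19236)×3.27
The z_c×3.27 term appears on both sides and cancels. Collect the known terms of each column as K = Σ(ρt)_known − 3.27 × (depth of known layers): K_1 = 53905.5 − 3.27×18150 = −5445; K_2 = 50839.942 − 3.27×(403.2 + 19236) = −13380.242.
Balance: K_1 − x×(3.27 − 2.71) = K_2, so x = (K_1 − K_2)/(3.27 − 2.71) = 7935.24/0.56 = 14200 m.

14200 m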